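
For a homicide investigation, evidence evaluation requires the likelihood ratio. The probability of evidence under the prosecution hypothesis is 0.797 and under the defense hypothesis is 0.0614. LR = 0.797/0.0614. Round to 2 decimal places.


Likelihood ratio calculation:
LR = P(E|Hp) / P(E|Hd)
LR = 0.797 / 0.0614
LR = 12.98

12.98


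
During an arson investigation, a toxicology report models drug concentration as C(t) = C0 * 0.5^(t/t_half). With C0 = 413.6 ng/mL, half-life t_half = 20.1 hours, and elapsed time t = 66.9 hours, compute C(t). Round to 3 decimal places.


Drug concentration decay:
Number of half-lives = t / t_half = 66.9 / 20.1 = 3.328358
Decay factor = 0.5^3.328358 = 0.0995553
C(t) = 413.6 * 0.0995553 = 41.176 ng/mL

41.176


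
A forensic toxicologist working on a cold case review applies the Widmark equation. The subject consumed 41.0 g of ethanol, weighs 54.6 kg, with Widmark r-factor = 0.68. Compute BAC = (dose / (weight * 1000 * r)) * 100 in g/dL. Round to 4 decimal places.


Applying the Widmark formula:
BAC = (dose_g / (body_wt * 1000 * r)) * 100
Denominator = 54.6 * 1000 * 0.68 = 37128
BAC = (41.0 / 37128) * 100
BAC = 0.1104 g/dL

0.1104


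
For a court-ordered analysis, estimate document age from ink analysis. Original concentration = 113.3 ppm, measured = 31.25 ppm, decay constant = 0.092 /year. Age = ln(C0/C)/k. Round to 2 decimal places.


Document age estimation:
C0/C = 113.3 / 31.25 = 3.6256
ln(C0/C) = 1.28802
t = 1.28802 / 0.092 = 14.00 years

14.00


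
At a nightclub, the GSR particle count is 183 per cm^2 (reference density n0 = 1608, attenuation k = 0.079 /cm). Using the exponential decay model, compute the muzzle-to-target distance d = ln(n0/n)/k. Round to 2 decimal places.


GSR distance calculation:
n0/n = 1608 / 183 = 8.786885
ln(n0/n) = 2.17326
d = 2.17326 / 0.079 = 27.51 cm

27.51


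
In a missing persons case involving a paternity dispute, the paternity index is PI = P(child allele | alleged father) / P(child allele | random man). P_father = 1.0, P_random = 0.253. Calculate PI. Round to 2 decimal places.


Paternity Index calculation:
PI = P(allele|father) / P(allele|random)
PI = 1.0 / 0.253
PI = 3.95

3.95


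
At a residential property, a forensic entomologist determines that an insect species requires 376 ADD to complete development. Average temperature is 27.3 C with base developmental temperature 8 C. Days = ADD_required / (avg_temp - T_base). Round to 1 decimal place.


Insect development time:
Effective temperature = avg_temp - T_base = 27.3 - 8 = 19.3 C
Days = ADD / effective_temp = 376 / 19.3 = 19.5 days

19.5


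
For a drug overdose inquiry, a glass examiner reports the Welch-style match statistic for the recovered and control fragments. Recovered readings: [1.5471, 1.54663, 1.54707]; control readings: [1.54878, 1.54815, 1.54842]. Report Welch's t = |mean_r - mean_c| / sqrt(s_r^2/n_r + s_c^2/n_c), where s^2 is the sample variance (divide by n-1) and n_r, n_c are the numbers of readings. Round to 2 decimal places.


Welch's t-criterion for glass RI comparison:
Recovered mean = sum / n_r = 4.6408 / 3 = 1.5469333
Control mean = sum / n_c = 4.64535 / 3 = 1.54845
Recovered sample variance s_r^2 = 6.92333e-08
Control sample variance s_c^2 = 9.99e-08
Welch SE (unpooled) = sqrt(s_r^2/n_r + s_c^2/n_c) = sqrt(2.30778e-08 + 3.33e-08) = sqrt(5.63778e-08) = 0.00023744
|mean_r - mean_c| = 0.00151667
t = 0.00151667 / 0.00023744 = 6.39

6.39


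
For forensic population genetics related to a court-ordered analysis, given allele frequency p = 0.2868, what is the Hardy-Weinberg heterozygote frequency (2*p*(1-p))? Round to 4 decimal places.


Hardy-Weinberg heterozygote frequency:
q = 1 - p = 1 - 0.2868 = 0.7132
2pq = 2 * 0.2868 * 0.7132 = 0.4091

0.4091


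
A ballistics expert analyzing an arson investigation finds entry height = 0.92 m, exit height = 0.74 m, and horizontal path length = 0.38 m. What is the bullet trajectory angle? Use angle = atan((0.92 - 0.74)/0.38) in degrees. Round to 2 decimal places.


Bullet trajectory angle:
Height difference = 0.92 - 0.74 = 0.18 m
angle = atan(0.18 / 0.38)
angle = atan(0.473684)
angle = 25.35 degrees

25.35


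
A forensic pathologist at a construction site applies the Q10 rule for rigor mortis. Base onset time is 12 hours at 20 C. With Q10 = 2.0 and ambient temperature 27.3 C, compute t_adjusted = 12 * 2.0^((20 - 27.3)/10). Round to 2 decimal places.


Rigor mortis time adjustment:
Exponent = (T_ref - T_actual) / 10 = (20 - 27.3) / 10 = -0.73
Q10 factor = 2.0^-0.73 = 0.6029
t_adjusted = 12 * 0.6029 = 7.23 hours

7.23


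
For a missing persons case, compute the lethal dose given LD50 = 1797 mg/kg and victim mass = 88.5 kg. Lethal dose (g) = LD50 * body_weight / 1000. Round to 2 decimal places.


Lethal dose calculation:
Lethal dose = LD50 * body_weight / 1000
= 1797 * 88.5 / 1000
= 159034.5 / 1000
= 159.03 g

159.03


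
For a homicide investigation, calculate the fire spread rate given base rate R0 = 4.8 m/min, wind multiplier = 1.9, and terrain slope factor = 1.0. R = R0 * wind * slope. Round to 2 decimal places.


Fire spread rate calculation:
R = R0 * wind_factor * slope_factor
= 4.8 * 1.9 * 1.0
= 9.12 * 1.0
= 9.12 m/min

9.12


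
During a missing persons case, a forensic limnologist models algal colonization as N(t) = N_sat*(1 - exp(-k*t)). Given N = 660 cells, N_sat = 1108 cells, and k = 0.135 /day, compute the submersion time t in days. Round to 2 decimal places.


PMSI from diatom colonization curve:
N / N_sat = 660 / 1108 = 0.595668
1 - N/N_sat = 0.404332
ln(1 - N/N_sat) = -0.905519
t = -ln(1 - N/N_sat) / k = -(-0.905519) / 0.135 = 6.71 days

6.71


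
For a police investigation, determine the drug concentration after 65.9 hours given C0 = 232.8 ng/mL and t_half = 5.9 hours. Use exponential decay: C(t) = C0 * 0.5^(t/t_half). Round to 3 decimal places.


Drug concentration decay:
Number of half-lives = t / t_half = 65.9 / 5.9 = 11.169492
Decay factor = 0.5^11.169492 = 0.00043416
C(t) = 232.8 * 0.00043416 = 0.101 ng/mL

0.101


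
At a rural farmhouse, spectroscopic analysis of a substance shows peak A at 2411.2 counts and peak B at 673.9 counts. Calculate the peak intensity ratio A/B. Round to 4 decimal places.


Spectral peak ratio:
Peak A = 2411.2 counts
Peak B = 673.9 counts
Ratio = 2411.2 / 673.9 = 3.5780

3.5780


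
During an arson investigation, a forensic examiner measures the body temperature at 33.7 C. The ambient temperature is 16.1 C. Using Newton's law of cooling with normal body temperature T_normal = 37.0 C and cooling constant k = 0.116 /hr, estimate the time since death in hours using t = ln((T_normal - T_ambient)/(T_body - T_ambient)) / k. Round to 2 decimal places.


Using Newton's law of cooling:
t = ln((T_normal - T_ambient) / (T_body - T_ambient)) / k
T_normal - T_ambient = 20.9
T_body - T_ambient = 17.6
Ratio = 1.1875
ln(ratio) = 0.17185
t = 0.17185 / 0.116 = 1.48 hours

1.48


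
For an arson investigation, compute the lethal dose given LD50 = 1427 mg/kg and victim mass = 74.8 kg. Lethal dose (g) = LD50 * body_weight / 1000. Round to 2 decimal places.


Lethal dose calculation:
Lethal dose = LD50 * body_weight / 1000
= 1427 * 74.8 / 1000
= 106739.6 / 1000
= 106.74 g

106.74


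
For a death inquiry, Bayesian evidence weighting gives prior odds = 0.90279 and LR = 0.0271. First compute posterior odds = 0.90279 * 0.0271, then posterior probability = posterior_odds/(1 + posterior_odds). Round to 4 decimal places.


Bayesian evidence evaluation:
Posterior odds = prior_odds * LR = 0.90279 * 0.0271 = 0.02446561
Posterior probability = posterior_odds / (1 + posterior_odds)
= 0.02446561 / (1 + 0.02446561)
= 0.02446561 / 1.02446561
= 0.0239

0.0239


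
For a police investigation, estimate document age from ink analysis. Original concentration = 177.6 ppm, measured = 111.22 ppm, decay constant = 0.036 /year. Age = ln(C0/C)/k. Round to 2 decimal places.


Document age estimation:
C0/C = 177.6 / 111.22 = 1.596835
ln(C0/C) = 0.468024
t = 0.468024 / 0.036 = 13.00 years

13.00


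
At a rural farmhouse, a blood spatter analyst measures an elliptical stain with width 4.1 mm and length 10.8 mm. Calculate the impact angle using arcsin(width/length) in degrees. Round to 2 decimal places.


Blood spatter impact angle calculation:
width / length = 4.1 / 10.8 = 0.37963
angle = arcsin(0.37963)
angle = 22.31 degrees

22.31


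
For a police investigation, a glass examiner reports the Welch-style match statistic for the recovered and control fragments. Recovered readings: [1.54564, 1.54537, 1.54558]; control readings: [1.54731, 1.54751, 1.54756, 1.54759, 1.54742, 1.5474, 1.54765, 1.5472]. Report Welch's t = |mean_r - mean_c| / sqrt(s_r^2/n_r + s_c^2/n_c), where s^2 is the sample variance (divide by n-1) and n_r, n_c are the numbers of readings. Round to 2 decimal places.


Welch's t-criterion for glass RI comparison:
Recovered mean = sum / n_r = 4.63659 / 3 = 1.54553
Control mean = sum / n_c = 12.37964 / 8 = 1.547455
Recovered sample variance s_r^2 = 2.01e-08
Control sample variance s_c^2 = 2.29429e-08
Welch SE (unpooled) = sqrt(s_r^2/n_r + s_c^2/n_c) = sqrt(6.7e-09 + 2.86786e-09) = sqrt(9.56786e-09) = 9.78154e-05
|mean_r - mean_c| = 0.001925
t = 0.001925 / 9.78154e-05 = 19.68

19.68


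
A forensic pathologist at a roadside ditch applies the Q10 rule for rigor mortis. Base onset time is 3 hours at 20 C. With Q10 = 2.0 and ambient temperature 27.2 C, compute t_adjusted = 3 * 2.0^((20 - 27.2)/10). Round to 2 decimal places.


Rigor mortis time adjustment:
Exponent = (T_ref - T_actual) / 10 = (20 - 27.2) / 10 = -0.72
Q10 factor = 2.0^-0.72 = 0.6071
t_adjusted = 3 * 0.6071 = 1.82 hours

1.82


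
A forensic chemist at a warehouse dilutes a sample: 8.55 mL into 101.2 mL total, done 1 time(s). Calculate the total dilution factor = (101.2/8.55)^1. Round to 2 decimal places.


Dilution factor calculation:
Single dilution = V_total / V_sample = 101.2 / 8.55 ≈ 11.836257
Number of dilutions = 1
Total DF = (101.2 / 8.55)^1 (full precision, rounded at the end) = 11.84

11.84


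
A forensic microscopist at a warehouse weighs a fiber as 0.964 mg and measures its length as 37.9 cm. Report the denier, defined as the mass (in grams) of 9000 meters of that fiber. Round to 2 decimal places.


Denier calculation:
Mass in grams = 0.964 mg / 1000 = 0.000964 g
Length in meters = 37.9 cm / 100 = 0.379 m
Linear density = mass / length = 0.000964 / 0.379 = 0.00254354 g/m
Denier = (g/m) * 9000 = 0.00254354 * 9000 = 22.89

22.89


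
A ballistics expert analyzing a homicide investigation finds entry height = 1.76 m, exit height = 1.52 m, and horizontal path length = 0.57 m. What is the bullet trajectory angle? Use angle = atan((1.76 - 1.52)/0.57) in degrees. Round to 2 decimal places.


Bullet trajectory angle:
Height difference = 1.76 - 1.52 = 0.24 m
angle = atan(0.24 / 0.57)
angle = atan(0.421053)
angle = 22.83 degrees

22.83


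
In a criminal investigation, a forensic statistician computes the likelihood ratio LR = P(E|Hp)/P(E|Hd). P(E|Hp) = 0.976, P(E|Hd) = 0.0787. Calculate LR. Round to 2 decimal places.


Likelihood ratio calculation:
LR = P(E|Hp) / P(E|Hd)
LR = 0.976 / 0.0787
LR = 12.40

12.40


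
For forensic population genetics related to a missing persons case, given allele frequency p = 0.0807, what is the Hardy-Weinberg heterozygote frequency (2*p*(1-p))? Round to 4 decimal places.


Hardy-Weinberg heterozygote frequency:
q = 1 - p = 1 - 0.0807 = 0.9193
2pq = 2 * 0.0807 * 0.9193 = 0.1484

0.1484


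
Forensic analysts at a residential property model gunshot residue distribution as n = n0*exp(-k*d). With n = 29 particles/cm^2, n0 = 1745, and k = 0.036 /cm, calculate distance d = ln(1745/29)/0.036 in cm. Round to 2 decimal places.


GSR distance calculation:
n0/n = 1745 / 29 = 60.172414
ln(n0/n) = 4.097214
d = 4.097214 / 0.036 = 113.81 cm

113.81


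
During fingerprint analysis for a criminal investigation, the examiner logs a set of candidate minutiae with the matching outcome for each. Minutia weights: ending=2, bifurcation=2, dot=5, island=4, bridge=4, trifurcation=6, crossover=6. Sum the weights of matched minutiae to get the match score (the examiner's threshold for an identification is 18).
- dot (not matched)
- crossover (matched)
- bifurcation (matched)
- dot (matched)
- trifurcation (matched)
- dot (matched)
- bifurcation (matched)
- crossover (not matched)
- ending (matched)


Weighted minutiae match score:
  dot: not matched, +0
  crossover: matched, +6 (running total 6)
  bifurcation: matched, +2 (running total 8)
  dot: matched, +5 (running total 13)
  trifurcation: matched, +6 (running total 19)
  dot: matched, +5 (running total 24)
  bifurcation: matched, +2 (running total 26)
  crossover: not matched, +0
  ending: matched, +2 (running total 28)
Total score = 28
Threshold = 18; verdict = identification

28


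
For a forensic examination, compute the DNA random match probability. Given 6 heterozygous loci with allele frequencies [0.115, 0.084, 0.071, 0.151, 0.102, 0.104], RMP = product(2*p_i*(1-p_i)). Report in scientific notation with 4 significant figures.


Computing RMP for 6 loci:
Locus 1: 2 * 0.115 * 0.885 = 0.20355
Locus 2: 2 * 0.084 * 0.916 = 0.153888
Locus 3: 2 * 0.071 * 0.929 = 0.131918
Locus 4: 2 * 0.151 * 0.849 = 0.256398
Locus 5: 2 * 0.102 * 0.898 = 0.183192
Locus 6: 2 * 0.104 * 0.896 = 0.186368
RMP = 3.617e-05

3.617e-05


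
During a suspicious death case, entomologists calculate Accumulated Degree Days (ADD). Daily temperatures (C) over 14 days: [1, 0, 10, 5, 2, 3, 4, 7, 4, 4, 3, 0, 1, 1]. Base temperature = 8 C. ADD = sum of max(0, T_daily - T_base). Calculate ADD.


Computing ADD day by day:
Day 1: max(0, 1 - 8) = 0
Day 2: max(0, 0 - 8) = 0
Day 3: max(0, 10 - 8) = 2
Day 4: max(0, 5 - 8) = 0
Day 5: max(0, 2 - 8) = 0
Day 6: max(0, 3 - 8) = 0
Day 7: max(0, 4 - 8) = 0
Day 8: max(0, 7 - 8) = 0
Day 9: max(0, 4 - 8) = 0
Day 10: max(0, 4 - 8) = 0
Day 11: max(0, 3 - 8) = 0
Day 12: max(0, 0 - 8) = 0
Day 13: max(0, 1 - 8) = 0
Day 14: max(0, 1 - 8) = 0
Total ADD = 2

2


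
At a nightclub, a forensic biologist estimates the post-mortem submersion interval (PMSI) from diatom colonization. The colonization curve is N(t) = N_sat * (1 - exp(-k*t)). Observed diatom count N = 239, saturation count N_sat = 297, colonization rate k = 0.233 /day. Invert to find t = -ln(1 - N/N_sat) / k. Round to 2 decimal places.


PMSI from diatom colonization curve:
N / N_sat = 239 / 297 = 0.804714
1 - N/N_sat = 0.195286
ln(1 - N/N_sat) = -1.63329
t = -ln(1 - N/N_sat) / k = -(-1.63329) / 0.233 = 7.01 days

7.01


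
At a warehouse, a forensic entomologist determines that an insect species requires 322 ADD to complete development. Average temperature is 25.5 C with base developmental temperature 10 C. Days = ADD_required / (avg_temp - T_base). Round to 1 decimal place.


Insect development time:
Effective temperature = avg_temp - T_base = 25.5 - 10 = 15.5 C
Days = ADD / effective_temp = 322 / 15.5 = 20.8 days

20.8


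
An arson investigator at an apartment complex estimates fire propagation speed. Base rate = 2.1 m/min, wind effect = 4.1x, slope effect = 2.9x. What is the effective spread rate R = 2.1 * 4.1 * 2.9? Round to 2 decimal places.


Fire spread rate calculation:
R = R0 * wind_factor * slope_factor
= 2.1 * 4.1 * 2.9
= 8.61 * 2.9
= 24.97 m/min

24.97


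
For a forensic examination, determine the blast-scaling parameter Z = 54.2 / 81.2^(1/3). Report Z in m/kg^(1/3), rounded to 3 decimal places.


Scaled distance calculation:
W^(1/3) = 81.2^(1/3) = 4.330307
Z = R / W^(1/3) = 54.2 / 4.330307
Z = 12.516 m/kg^(1/3)

12.516


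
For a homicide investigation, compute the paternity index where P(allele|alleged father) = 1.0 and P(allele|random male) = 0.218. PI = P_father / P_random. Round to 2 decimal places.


Paternity Index calculation:
PI = P(allele|father) / P(allele|random)
PI = 1.0 / 0.218
PI = 4.59

4.59


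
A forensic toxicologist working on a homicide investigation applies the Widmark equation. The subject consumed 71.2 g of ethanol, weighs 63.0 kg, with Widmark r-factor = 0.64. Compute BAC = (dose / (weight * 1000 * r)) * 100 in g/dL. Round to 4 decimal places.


Applying the Widmark formula:
BAC = (dose_g / (body_wt * 1000 * r)) * 100
Denominator = 63.0 * 1000 * 0.64 = 40320
BAC = (71.2 / 40320) * 100
BAC = 0.1766 g/dL

0.1766


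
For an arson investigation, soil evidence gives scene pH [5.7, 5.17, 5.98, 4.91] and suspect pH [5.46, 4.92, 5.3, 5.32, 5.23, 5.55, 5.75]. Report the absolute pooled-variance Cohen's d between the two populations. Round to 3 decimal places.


Pooled-variance Cohen's d for soil pH comparison:
Scene mean = 21.76 / 4 = 5.44
Suspect mean = 37.53 / 7 = 5.361429
Scene sample variance s_s^2 = 0.237667
Suspect sample variance s_c^2 = 0.068981
Pooled variance = ((n_s-1)*s_s^2 + (n_c-1)*s_c^2) / (n_s + n_c - 2) = 0.12521
Pooled SD = sqrt(0.12521) = 0.35385
Mean difference = 0.078571
|d| = |0.078571| / 0.35385 = 0.222

0.222


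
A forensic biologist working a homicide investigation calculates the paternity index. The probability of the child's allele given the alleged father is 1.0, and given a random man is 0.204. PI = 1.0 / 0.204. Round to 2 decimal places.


Paternity Index calculation:
PI = P(allele|father) / P(allele|random)
PI = 1.0 / 0.204
PI = 4.90

4.90


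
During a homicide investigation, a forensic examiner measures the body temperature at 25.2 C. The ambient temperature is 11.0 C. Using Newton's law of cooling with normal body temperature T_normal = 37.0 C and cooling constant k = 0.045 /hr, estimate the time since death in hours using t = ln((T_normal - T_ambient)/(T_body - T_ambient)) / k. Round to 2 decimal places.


Using Newton's law of cooling:
t = ln((T_normal - T_ambient) / (T_body - T_ambient)) / k
T_normal - T_ambient = 26.0
T_body - T_ambient = 14.2
Ratio = 1.830986
ln(ratio) = 0.604855
t = 0.604855 / 0.045 = 13.44 hours

13.44


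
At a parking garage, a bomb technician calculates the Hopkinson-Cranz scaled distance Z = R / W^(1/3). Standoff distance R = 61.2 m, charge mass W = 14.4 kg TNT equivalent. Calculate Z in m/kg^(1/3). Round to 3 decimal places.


Scaled distance calculation:
W^(1/3) = 14.4^(1/3) = 2.432881
Z = R / W^(1/3) = 61.2 / 2.432881
Z = 25.155 m/kg^(1/3)

25.155


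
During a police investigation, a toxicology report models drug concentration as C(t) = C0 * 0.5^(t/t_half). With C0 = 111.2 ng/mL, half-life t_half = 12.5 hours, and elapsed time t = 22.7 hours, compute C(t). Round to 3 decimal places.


Drug concentration decay:
Number of half-lives = t / t_half = 22.7 / 12.5 = 1.816
Decay factor = 0.5^1.816 = 0.28400732
C(t) = 111.2 * 0.28400732 = 31.582 ng/mL

31.582


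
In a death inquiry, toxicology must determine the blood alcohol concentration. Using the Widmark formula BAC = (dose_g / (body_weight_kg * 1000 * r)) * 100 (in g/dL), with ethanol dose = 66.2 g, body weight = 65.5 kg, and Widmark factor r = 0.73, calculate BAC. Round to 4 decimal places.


Applying the Widmark formula:
BAC = (dose_g / (body_wt * 1000 * r)) * 100
Denominator = 65.5 * 1000 * 0.73 = 47815
BAC = (66.2 / 47815) * 100
BAC = 0.1385 g/dL

0.1385


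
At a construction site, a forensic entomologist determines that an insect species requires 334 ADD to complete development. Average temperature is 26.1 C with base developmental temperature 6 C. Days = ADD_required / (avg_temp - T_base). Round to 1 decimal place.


Insect development time:
Effective temperature = avg_temp - T_base = 26.1 - 6 = 20.1 C
Days = ADD / effective_temp = 334 / 20.1 = 16.6 days

16.6


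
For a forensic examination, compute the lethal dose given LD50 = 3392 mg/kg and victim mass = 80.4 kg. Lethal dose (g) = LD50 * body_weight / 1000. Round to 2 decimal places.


Lethal dose calculation:
Lethal dose = LD50 * body_weight / 1000
= 3392 * 80.4 / 1000
= 272716.8 / 1000
= 272.72 g

272.72


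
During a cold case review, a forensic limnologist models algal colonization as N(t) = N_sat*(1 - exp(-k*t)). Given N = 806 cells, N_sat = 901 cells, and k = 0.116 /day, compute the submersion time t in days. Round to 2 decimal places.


PMSI from diatom colonization curve:
N / N_sat = 806 / 901 = 0.894562
1 - N/N_sat = 0.105438
ln(1 - N/N_sat) = -2.249632
t = -ln(1 - N/N_sat) / k = -(-2.249632) / 0.116 = 19.39 days

19.39


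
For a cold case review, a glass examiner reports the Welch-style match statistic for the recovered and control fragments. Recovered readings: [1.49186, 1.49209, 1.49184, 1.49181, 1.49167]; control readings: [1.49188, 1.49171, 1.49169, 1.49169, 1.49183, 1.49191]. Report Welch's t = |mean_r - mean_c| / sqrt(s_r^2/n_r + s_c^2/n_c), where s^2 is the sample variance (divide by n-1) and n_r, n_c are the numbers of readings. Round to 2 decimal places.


Welch's t-criterion for glass RI comparison:
Recovered mean = sum / n_r = 7.45927 / 5 = 1.491854
Control mean = sum / n_c = 8.95071 / 6 = 1.491785
Recovered sample variance s_r^2 = 2.293e-08
Control sample variance s_c^2 = 1.007e-08
Welch SE (unpooled) = sqrt(s_r^2/n_r + s_c^2/n_c) = sqrt(4.586e-09 + 1.67833e-09) = sqrt(6.26433e-09) = 7.91475e-05
|mean_r - mean_c| = 6.9e-05
t = 6.9e-05 / 7.91475e-05 = 0.87

0.87


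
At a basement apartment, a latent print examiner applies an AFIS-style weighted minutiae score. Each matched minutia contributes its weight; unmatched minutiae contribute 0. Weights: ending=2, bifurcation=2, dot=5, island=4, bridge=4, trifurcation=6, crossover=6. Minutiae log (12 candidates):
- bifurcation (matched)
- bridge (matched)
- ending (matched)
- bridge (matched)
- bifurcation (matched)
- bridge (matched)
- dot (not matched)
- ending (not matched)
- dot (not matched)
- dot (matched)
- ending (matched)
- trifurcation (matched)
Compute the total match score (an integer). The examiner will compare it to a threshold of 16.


Weighted minutiae match score:
  bifurcation: matched, +2 (running total 2)
  bridge: matched, +4 (running total 6)
  ending: matched, +2 (running total 8)
  bridge: matched, +4 (running total 12)
  bifurcation: matched, +2 (running total 14)
  bridge: matched, +4 (running total 18)
  dot: not matched, +0
  ending: not matched, +0
  dot: not matched, +0
  dot: matched, +5 (running total 23)
  ending: matched, +2 (running total 25)
  trifurcation: matched, +6 (running total 31)
Total score = 31
Threshold = 16; verdict = identification

31


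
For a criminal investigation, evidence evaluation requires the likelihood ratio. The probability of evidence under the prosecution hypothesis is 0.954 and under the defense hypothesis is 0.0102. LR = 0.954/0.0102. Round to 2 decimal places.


Likelihood ratio calculation:
LR = P(E|Hp) / P(E|Hd)
LR = 0.954 / 0.0102
LR = 93.53

93.53


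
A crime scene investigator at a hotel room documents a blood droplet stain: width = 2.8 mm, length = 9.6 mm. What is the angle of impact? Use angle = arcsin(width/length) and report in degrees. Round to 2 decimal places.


Blood spatter impact angle calculation:
width / length = 2.8 / 9.6 = 0.291667
angle = arcsin(0.291667)
angle = 16.96 degrees

16.96


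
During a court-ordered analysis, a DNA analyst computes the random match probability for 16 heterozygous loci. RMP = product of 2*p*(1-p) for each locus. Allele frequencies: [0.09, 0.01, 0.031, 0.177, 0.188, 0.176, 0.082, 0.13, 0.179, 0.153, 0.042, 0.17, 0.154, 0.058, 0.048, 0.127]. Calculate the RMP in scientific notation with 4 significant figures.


Computing RMP for 16 loci:
Locus 1: 2 * 0.09 * 0.91 = 0.1638
Locus 2: 2 * 0.01 * 0.99 = 0.0198
Locus 3: 2 * 0.031 * 0.969 = 0.060078
Locus 4: 2 * 0.177 * 0.823 = 0.291342
Locus 5: 2 * 0.188 * 0.812 = 0.305312
Locus 6: 2 * 0.176 * 0.824 = 0.290048
Locus 7: 2 * 0.082 * 0.918 = 0.150552
Locus 8: 2 * 0.13 * 0.87 = 0.2262
Locus 9: 2 * 0.179 * 0.821 = 0.293918
Locus 10: 2 * 0.153 * 0.847 = 0.259182
Locus 11: 2 * 0.042 * 0.958 = 0.080472
Locus 12: 2 * 0.17 * 0.83 = 0.2822
Locus 13: 2 * 0.154 * 0.846 = 0.260568
Locus 14: 2 * 0.058 * 0.942 = 0.109272
Locus 15: 2 * 0.048 * 0.952 = 0.091392
Locus 16: 2 * 0.127 * 0.873 = 0.221742
RMP = 1.709e-13

1.709e-13


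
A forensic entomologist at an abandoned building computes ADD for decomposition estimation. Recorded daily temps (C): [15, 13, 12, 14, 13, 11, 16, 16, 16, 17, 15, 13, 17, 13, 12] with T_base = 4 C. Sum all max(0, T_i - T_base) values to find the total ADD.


Computing ADD day by day:
Day 1: max(0, 15 - 4) = 11
Day 2: max(0, 13 - 4) = 9
Day 3: max(0, 12 - 4) = 8
Day 4: max(0, 14 - 4) = 10
Day 5: max(0, 13 - 4) = 9
Day 6: max(0, 11 - 4) = 7
Day 7: max(0, 16 - 4) = 12
Day 8: max(0, 16 - 4) = 12
Day 9: max(0, 16 - 4) = 12
Day 10: max(0, 17 - 4) = 13
Day 11: max(0, 15 - 4) = 11
Day 12: max(0, 13 - 4) = 9
Day 13: max(0, 17 - 4) = 13
Day 14: max(0, 13 - 4) = 9
Day 15: max(0, 12 - 4) = 8
Total ADD = 153

153


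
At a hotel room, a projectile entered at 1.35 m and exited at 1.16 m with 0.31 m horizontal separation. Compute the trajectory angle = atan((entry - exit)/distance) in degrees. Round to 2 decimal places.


Bullet trajectory angle:
Height difference = 1.35 - 1.16 = 0.19 m
angle = atan(0.19 / 0.31)
angle = atan(0.612903)
angle = 31.50 degrees

31.50


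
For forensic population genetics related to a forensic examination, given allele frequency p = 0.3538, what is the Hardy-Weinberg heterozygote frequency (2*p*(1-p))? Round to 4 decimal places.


Hardy-Weinberg heterozygote frequency:
q = 1 - p = 1 - 0.3538 = 0.6462
2pq = 2 * 0.3538 * 0.6462 = 0.4573

0.4573


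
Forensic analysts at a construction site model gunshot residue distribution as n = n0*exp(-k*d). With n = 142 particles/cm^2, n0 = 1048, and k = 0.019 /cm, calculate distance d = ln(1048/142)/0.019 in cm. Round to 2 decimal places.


GSR distance calculation:
n0/n = 1048 / 142 = 7.380282
ln(n0/n) = 1.998812
d = 1.998812 / 0.019 = 105.20 cm

105.20


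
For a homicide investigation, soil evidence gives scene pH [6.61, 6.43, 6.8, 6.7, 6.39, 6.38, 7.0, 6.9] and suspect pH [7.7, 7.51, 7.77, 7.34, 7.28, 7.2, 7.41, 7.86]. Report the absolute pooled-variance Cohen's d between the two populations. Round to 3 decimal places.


Pooled-variance Cohen's d for soil pH comparison:
Scene mean = 53.21 / 8 = 6.65125
Suspect mean = 60.07 / 8 = 7.50875
Scene sample variance s_s^2 = 0.057213
Suspect sample variance s_c^2 = 0.059155
Pooled variance = ((n_s-1)*s_s^2 + (n_c-1)*s_c^2) / (n_s + n_c - 2) = 0.058184
Pooled SD = sqrt(0.058184) = 0.241214
Mean difference = -0.8575
|d| = |-0.8575| / 0.241214 = 3.555

3.555


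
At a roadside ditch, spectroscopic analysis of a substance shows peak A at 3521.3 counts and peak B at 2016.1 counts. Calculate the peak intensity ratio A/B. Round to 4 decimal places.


Spectral peak ratio:
Peak A = 3521.3 counts
Peak B = 2016.1 counts
Ratio = 3521.3 / 2016.1 = 1.7466

1.7466


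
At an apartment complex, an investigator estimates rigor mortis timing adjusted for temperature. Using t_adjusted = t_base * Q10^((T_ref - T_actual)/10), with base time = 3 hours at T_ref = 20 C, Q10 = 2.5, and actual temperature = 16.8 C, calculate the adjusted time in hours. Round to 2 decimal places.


Rigor mortis time adjustment:
Exponent = (T_ref - T_actual) / 10 = (20 - 16.8) / 10 = 0.32
Q10 factor = 2.5^0.32 = 1.34073
t_adjusted = 3 * 1.34073 = 4.02 hours

4.02


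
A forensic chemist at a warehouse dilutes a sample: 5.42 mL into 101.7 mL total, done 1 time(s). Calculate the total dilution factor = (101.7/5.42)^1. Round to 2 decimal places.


Dilution factor calculation:
Single dilution = V_total / V_sample = 101.7 / 5.42 ≈ 18.763838
Number of dilutions = 1
Total DF = (101.7 / 5.42)^1 (full precision, rounded at the end) = 18.76

18.76


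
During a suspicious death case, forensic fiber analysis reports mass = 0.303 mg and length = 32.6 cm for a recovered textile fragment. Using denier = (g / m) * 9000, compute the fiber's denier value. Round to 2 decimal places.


Denier calculation:
Mass in grams = 0.303 mg / 1000 = 0.000303 g
Length in meters = 32.6 cm / 100 = 0.326 m
Linear density = mass / length = 0.000303 / 0.326 = 0.00092945 g/m
Denier = (g/m) * 9000 = 0.00092945 * 9000 = 8.37

8.37


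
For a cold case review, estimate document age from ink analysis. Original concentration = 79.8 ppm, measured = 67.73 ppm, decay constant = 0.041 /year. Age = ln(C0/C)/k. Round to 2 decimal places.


Document age estimation:
C0/C = 79.8 / 67.73 = 1.178208
ln(C0/C) = 0.163995
t = 0.163995 / 0.041 = 4.00 years

4.00


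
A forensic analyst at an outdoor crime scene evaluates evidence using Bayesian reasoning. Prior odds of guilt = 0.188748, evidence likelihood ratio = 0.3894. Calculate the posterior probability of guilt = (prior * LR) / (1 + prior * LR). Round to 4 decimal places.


Bayesian evidence evaluation:
Posterior odds = prior_odds * LR = 0.188748 * 0.3894 = 0.07349847
Posterior probability = posterior_odds / (1 + posterior_odds)
= 0.07349847 / (1 + 0.07349847)
= 0.07349847 / 1.07349847
= 0.0685

0.0685


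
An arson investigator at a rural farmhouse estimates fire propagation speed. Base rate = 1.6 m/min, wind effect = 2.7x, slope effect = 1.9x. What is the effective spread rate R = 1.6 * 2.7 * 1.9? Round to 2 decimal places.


Fire spread rate calculation:
R = R0 * wind_factor * slope_factor
= 1.6 * 2.7 * 1.9
= 4.32 * 1.9
= 8.21 m/min

8.21


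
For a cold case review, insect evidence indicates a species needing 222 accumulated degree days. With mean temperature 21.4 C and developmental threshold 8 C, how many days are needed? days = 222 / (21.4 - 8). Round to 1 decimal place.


Insect development time:
Effective temperature = avg_temp - T_base = 21.4 - 8 = 13.4 C
Days = ADD / effective_temp = 222 / 13.4 = 16.6 days

16.6


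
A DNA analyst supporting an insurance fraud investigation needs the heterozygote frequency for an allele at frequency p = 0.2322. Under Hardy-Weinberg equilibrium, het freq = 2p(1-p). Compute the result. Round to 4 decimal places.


Hardy-Weinberg heterozygote frequency:
q = 1 - p = 1 - 0.2322 = 0.7678
2pq = 2 * 0.2322 * 0.7678 = 0.3566

0.3566


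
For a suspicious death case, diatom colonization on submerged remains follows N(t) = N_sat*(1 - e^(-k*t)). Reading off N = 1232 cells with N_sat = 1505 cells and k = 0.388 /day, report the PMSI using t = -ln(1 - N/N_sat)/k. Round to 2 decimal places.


PMSI from diatom colonization curve:
N / N_sat = 1232 / 1505 = 0.818605
1 - N/N_sat = 0.181395
ln(1 - N/N_sat) = -1.707078
t = -ln(1 - N/N_sat) / k = -(-1.707078) / 0.388 = 4.40 days

4.40


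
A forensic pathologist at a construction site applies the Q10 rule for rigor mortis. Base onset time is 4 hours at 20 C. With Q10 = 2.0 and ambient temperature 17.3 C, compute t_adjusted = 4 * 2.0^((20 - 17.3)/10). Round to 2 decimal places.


Rigor mortis time adjustment:
Exponent = (T_ref - T_actual) / 10 = (20 - 17.3) / 10 = 0.27
Q10 factor = 2.0^0.27 = 1.20581
t_adjusted = 4 * 1.20581 = 4.82 hours

4.82


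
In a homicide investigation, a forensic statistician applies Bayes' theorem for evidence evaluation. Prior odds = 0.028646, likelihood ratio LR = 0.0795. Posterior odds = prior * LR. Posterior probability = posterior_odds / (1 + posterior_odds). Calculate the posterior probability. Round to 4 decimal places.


Bayesian evidence evaluation:
Posterior odds = prior_odds * LR = 0.028646 * 0.0795 = 0.002277357
Posterior probability = posterior_odds / (1 + posterior_odds)
= 0.002277357 / (1 + 0.002277357)
= 0.002277357 / 1.002277357
= 0.0023

0.0023


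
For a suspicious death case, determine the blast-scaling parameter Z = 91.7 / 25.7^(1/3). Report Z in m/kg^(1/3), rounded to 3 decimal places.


Scaled distance calculation:
W^(1/3) = 25.7^(1/3) = 2.951058
Z = R / W^(1/3) = 91.7 / 2.951058
Z = 31.074 m/kg^(1/3)

31.074


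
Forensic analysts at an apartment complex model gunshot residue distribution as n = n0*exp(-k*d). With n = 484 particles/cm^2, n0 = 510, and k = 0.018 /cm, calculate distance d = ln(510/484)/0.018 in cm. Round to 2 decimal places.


GSR distance calculation:
n0/n = 510 / 484 = 1.053719
ln(n0/n) = 0.052326
d = 0.052326 / 0.018 = 2.91 cm

2.91


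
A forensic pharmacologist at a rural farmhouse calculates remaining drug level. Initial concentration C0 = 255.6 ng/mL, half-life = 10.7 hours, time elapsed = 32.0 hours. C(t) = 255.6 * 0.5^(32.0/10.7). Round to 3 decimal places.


Drug concentration decay:
Number of half-lives = t / t_half = 32.0 / 10.7 = 2.990654
Decay factor = 0.5^2.990654 = 0.1258124
C(t) = 255.6 * 0.1258124 = 32.158 ng/mL

32.158


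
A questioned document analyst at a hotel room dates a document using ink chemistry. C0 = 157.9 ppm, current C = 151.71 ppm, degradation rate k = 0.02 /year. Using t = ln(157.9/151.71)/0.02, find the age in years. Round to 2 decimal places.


Document age estimation:
C0/C = 157.9 / 151.71 = 1.040802
ln(C0/C) = 0.039992
t = 0.039992 / 0.02 = 2.00 years

2.00


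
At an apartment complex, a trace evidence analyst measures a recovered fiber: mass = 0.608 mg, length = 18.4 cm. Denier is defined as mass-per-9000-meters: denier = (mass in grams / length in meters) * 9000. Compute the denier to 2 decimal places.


Denier calculation:
Mass in grams = 0.608 mg / 1000 = 0.000608 g
Length in meters = 18.4 cm / 100 = 0.184 m
Linear density = mass / length = 0.000608 / 0.184 = 0.00330435 g/m
Denier = (g/m) * 9000 = 0.00330435 * 9000 = 29.74

29.74


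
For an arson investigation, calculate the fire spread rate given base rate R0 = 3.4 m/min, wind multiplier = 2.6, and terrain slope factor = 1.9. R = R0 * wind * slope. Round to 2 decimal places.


Fire spread rate calculation:
R = R0 * wind_factor * slope_factor
= 3.4 * 2.6 * 1.9
= 8.84 * 1.9
= 16.80 m/min

16.80


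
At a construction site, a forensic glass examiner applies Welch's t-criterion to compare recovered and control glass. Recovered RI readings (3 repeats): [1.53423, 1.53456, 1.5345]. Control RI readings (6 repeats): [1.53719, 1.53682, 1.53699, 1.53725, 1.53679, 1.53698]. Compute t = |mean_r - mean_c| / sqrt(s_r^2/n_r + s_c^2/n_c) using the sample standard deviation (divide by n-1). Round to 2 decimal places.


Welch's t-criterion for glass RI comparison:
Recovered mean = sum / n_r = 4.60329 / 3 = 1.53443
Control mean = sum / n_c = 9.22202 / 6 = 1.5370033
Recovered sample variance s_r^2 = 3.09e-08
Control sample variance s_c^2 = 3.51067e-08
Welch SE (unpooled) = sqrt(s_r^2/n_r + s_c^2/n_c) = sqrt(1.03e-08 + 5.85111e-09) = sqrt(1.61511e-08) = 0.000127087
|mean_r - mean_c| = 0.00257333
t = 0.00257333 / 0.000127087 = 20.25

20.25


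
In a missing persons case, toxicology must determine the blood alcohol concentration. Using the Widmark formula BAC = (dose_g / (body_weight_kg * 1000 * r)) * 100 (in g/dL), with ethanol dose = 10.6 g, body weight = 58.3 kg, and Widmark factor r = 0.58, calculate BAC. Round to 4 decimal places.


Applying the Widmark formula:
BAC = (dose_g / (body_wt * 1000 * r)) * 100
Denominator = 58.3 * 1000 * 0.58 = 33814
BAC = (10.6 / 33814) * 100
BAC = 0.0313 g/dL

0.0313


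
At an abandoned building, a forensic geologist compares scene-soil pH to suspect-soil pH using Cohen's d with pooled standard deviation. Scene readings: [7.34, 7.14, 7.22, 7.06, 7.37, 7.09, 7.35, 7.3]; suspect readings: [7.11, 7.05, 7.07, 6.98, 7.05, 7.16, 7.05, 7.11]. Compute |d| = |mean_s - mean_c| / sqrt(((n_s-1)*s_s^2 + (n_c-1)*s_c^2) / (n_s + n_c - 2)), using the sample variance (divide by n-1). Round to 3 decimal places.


Pooled-variance Cohen's d for soil pH comparison:
Scene mean = 57.87 / 8 = 7.23375
Suspect mean = 56.58 / 8 = 7.0725
Scene sample variance s_s^2 = 0.01537
Suspect sample variance s_c^2 = 0.002936
Pooled variance = ((n_s-1)*s_s^2 + (n_c-1)*s_c^2) / (n_s + n_c - 2) = 0.009153
Pooled SD = sqrt(0.009153) = 0.095671
Mean difference = 0.16125
|d| = |0.16125| / 0.095671 = 1.685

1.685


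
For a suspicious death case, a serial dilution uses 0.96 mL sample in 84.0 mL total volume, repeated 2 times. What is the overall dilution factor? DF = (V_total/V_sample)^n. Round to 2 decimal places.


Dilution factor calculation:
Single dilution = V_total / V_sample = 84.0 / 0.96 ≈ 87.5
Number of dilutions = 2
Total DF = (84.0 / 0.96)^2 (full precision, rounded at the end) = 7656.25

7656.25


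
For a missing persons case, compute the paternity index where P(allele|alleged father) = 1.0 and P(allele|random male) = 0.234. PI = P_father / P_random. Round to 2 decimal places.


Paternity Index calculation:
PI = P(allele|father) / P(allele|random)
PI = 1.0 / 0.234
PI = 4.27

4.27


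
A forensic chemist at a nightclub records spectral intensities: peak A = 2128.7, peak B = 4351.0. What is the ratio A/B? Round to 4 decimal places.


Spectral peak ratio:
Peak A = 2128.7 counts
Peak B = 4351.0 counts
Ratio = 2128.7 / 4351.0 = 0.4892

0.4892


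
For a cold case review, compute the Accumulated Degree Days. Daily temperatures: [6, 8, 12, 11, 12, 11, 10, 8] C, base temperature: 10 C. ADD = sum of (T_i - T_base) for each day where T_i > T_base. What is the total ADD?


Computing ADD day by day:
Day 1: max(0, 6 - 10) = 0
Day 2: max(0, 8 - 10) = 0
Day 3: max(0, 12 - 10) = 2
Day 4: max(0, 11 - 10) = 1
Day 5: max(0, 12 - 10) = 2
Day 6: max(0, 11 - 10) = 1
Day 7: max(0, 10 - 10) = 0
Day 8: max(0, 8 - 10) = 0
Total ADD = 6

6


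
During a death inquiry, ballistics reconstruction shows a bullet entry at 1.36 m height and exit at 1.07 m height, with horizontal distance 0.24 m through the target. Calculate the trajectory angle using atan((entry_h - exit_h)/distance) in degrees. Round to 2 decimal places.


Bullet trajectory angle:
Height difference = 1.36 - 1.07 = 0.29 m
angle = atan(0.29 / 0.24)
angle = atan(1.208333)
angle = 50.39 degrees

50.39


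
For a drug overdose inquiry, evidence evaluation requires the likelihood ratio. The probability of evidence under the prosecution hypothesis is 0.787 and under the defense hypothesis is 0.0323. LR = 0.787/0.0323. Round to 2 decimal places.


Likelihood ratio calculation:
LR = P(E|Hp) / P(E|Hd)
LR = 0.787 / 0.0323
LR = 24.37

24.37


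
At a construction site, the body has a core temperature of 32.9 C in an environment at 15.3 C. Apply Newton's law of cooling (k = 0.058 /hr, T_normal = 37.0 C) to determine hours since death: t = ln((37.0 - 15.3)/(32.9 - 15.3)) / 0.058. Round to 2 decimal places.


Using Newton's law of cooling:
t = ln((T_normal - T_ambient) / (T_body - T_ambient)) / k
T_normal - T_ambient = 21.7
T_body - T_ambient = 17.6
Ratio = 1.232955
ln(ratio) = 0.209414
t = 0.209414 / 0.058 = 3.61 hours

3.61


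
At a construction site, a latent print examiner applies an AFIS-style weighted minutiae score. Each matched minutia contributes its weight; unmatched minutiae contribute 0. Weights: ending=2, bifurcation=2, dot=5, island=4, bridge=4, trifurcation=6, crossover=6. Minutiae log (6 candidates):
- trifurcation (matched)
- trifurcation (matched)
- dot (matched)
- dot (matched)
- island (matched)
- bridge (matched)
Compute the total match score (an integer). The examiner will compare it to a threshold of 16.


Weighted minutiae match score:
  trifurcation: matched, +6 (running total 6)
  trifurcation: matched, +6 (running total 12)
  dot: matched, +5 (running total 17)
  dot: matched, +5 (running total 22)
  island: matched, +4 (running total 26)
  bridge: matched, +4 (running total 30)
Total score = 30
Threshold = 16; verdict = identification

30


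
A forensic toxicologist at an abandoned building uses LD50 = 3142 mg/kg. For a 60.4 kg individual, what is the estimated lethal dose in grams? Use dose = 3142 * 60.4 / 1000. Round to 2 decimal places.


Lethal dose calculation:
Lethal dose = LD50 * body_weight / 1000
= 3142 * 60.4 / 1000
= 189776.8 / 1000
= 189.78 g

189.78


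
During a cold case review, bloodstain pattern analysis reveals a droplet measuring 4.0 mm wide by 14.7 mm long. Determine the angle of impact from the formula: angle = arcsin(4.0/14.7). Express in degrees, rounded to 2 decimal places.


Blood spatter impact angle calculation:
width / length = 4.0 / 14.7 = 0.272109
angle = arcsin(0.272109)
angle = 15.79 degrees

15.79
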